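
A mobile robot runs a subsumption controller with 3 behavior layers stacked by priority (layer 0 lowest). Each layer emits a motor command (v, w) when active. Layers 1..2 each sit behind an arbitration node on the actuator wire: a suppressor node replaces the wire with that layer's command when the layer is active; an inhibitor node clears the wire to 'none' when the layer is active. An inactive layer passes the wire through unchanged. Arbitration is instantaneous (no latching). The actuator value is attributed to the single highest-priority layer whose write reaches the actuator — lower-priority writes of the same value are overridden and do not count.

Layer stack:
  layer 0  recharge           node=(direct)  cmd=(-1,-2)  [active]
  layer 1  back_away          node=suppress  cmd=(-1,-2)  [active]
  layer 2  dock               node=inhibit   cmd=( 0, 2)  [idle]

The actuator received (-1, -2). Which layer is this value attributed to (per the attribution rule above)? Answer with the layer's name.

back_away

L0 recharge: active, feeds wire = (-1, -2)
L1 back_away: active, suppressor → wire = (-1, -2)
L2 dock: idle → wire stays (-1, -2)
actuator = (-1, -2)
last writer: layer 1 = back_away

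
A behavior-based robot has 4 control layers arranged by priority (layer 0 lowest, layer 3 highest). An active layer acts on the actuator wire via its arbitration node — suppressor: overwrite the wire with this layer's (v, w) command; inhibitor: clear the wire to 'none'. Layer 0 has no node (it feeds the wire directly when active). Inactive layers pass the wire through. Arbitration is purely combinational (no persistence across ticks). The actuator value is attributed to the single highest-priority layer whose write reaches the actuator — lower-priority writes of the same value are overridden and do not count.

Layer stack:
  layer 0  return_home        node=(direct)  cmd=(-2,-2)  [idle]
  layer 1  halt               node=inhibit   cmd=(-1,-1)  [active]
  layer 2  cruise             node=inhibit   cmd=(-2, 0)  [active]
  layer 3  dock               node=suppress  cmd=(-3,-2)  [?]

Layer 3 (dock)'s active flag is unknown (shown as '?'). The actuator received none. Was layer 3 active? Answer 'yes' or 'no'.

If layer 3 is active=yes:
  actuator would be (-3, -2)
If layer 3 is active=no:
  actuator would be none
Observed none, so layer 3 was idle.

no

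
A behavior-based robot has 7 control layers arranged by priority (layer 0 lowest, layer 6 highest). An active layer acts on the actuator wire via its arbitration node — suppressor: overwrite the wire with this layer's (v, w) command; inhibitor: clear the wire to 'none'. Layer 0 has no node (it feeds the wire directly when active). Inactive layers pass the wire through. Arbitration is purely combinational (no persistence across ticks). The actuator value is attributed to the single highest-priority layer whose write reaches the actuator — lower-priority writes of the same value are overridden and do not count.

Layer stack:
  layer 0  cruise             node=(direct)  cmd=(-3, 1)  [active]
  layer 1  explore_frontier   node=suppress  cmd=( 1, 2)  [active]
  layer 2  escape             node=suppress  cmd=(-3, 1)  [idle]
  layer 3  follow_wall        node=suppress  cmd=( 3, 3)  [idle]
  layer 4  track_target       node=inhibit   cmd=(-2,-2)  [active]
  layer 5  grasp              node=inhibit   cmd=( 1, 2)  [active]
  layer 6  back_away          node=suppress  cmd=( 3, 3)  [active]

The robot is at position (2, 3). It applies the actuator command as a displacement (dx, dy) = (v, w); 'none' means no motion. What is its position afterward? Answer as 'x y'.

layer 0 (cruise) active — direct: (-3, 1)
layer 1 (explore_frontier) active — suppresses: (1, 2)
layer 2 (escape) idle — unchanged: (1, 2)
layer 3 (follow_wall) idle — unchanged: (1, 2)
layer 4 (track_target) active — inhibits: none
layer 5 (grasp) active — inhibits: none
layer 6 (back_away) active — suppresses: (3, 3)
→ actuator (3, 3)
position: (2, 3) + (3, 3) = (5, 6)

5 6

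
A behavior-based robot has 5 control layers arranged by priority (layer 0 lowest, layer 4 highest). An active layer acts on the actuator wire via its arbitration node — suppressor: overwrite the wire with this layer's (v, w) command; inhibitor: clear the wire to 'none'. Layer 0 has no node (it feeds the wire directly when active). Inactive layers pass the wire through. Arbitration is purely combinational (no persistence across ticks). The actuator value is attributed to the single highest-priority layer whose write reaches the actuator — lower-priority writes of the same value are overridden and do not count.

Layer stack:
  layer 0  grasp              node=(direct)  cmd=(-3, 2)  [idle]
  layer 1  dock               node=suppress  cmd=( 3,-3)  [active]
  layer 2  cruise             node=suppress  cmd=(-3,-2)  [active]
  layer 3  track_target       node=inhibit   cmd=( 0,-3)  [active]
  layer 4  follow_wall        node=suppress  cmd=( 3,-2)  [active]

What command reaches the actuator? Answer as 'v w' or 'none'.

3 -2

L0 grasp: idle → wire = none
L1 dock: active, suppressor → wire = (3, -3)
L2 cruise: active, suppressor → wire = (-3, -2)
L3 track_target: active, inhibitor → wire = none
L4 follow_wall: active, suppressor → wire = (3, -2)
actuator = (3, -2)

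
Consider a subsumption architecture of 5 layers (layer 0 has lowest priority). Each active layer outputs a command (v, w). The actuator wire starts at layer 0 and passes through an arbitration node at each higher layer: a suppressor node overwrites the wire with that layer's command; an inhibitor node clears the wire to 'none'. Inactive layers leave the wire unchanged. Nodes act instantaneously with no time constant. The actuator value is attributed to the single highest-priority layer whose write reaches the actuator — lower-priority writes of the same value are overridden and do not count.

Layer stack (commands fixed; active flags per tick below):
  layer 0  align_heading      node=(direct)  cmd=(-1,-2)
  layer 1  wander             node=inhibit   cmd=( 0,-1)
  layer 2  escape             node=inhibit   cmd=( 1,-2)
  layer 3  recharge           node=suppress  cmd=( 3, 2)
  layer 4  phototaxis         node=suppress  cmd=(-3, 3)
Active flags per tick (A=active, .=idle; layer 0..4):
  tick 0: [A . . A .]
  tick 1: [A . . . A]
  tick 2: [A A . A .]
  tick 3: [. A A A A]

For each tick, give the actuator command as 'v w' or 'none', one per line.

3 2
-3 3
3 2
-3 3

tick 0:
  [0] align_heading on; wire := (-1, -2)
  [1] wander off; pass (-1, -2)
  [2] escape off; pass (-1, -2)
  [3] recharge on (suppress); wire := (3, 2)
  [4] phototaxis off; pass (3, 2)
  output (3, 2)
tick 1:
  [0] align_heading on; wire := (-1, -2)
  [1] wander off; pass (-1, -2)
  [2] escape off; pass (-1, -2)
  [3] recharge off; pass (-1, -2)
  [4] phototaxis on (suppress); wire := (-3, 3)
  output (-3, 3)
tick 2:
  [0] align_heading on; wire := (-1, -2)
  [1] wander on (inhibit); wire := none
  [2] escape off; pass none
  [3] recharge on (suppress); wire := (3, 2)
  [4] phototaxis off; pass (3, 2)
  output (3, 2)
tick 3:
  [0] align_heading off; wire := none
  [1] wander on (inhibit); wire := none
  [2] escape on (inhibit); wire := none
  [3] recharge on (suppress); wire := (3, 2)
  [4] phototaxis on (suppress); wire := (-3, 3)
  output (-3, 3)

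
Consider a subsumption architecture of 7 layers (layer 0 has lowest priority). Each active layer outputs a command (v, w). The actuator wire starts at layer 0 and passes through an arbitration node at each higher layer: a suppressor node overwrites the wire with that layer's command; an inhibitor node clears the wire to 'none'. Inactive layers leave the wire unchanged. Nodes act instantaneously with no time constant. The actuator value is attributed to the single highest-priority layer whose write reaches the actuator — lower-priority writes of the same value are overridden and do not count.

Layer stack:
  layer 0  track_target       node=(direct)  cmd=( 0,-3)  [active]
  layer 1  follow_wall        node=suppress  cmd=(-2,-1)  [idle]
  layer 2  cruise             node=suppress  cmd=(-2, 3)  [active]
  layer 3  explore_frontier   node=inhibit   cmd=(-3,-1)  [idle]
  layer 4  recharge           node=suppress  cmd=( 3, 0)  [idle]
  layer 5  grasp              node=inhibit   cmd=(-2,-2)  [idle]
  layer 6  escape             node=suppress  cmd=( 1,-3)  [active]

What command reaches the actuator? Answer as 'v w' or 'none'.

1 -3

L0 track_target: active, feeds wire = (0, -3)
L1 follow_wall: idle → wire stays (0, -3)
L2 cruise: active, suppressor → wire = (-2, 3)
L3 explore_frontier: idle → wire stays (-2, 3)
L4 recharge: idle → wire stays (-2, 3)
L5 grasp: idle → wire stays (-2, 3)
L6 escape: active, suppressor → wire = (1, -3)
actuator = (1, -3)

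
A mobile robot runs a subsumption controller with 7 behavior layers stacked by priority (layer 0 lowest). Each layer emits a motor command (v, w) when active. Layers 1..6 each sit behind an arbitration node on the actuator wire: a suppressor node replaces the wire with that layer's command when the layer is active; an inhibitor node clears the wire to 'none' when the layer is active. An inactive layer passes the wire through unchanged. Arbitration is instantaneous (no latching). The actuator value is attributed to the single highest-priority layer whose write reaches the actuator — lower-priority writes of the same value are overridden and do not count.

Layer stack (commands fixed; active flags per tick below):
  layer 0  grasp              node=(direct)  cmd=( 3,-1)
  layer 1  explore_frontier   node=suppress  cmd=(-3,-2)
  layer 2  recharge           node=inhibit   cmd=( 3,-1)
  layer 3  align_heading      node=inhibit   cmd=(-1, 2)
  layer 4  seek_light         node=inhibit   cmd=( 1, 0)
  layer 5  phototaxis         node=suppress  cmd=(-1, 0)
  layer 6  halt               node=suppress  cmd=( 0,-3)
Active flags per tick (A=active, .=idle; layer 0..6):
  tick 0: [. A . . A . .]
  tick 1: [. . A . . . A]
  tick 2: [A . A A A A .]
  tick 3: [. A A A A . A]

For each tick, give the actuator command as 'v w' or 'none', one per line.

tick 0:
  [0] grasp off; wire := none
  [1] explore_frontier on (suppress); wire := (-3, -2)
  [2] recharge off; pass (-3, -2)
  [3] align_heading off; pass (-3, -2)
  [4] seek_light on (inhibit); wire := none
  [5] phototaxis off; pass none
  [6] halt off; pass none
  output none
tick 1:
  [0] grasp off; wire := none
  [1] explore_frontier off; pass none
  [2] recharge on (inhibit); wire := none
  [3] align_heading off; pass none
  [4] seek_light off; pass none
  [5] phototaxis off; pass none
  [6] halt on (suppress); wire := (0, -3)
  output (0, -3)
tick 2:
  [0] grasp on; wire := (3, -1)
  [1] explore_frontier off; pass (3, -1)
  [2] recharge on (inhibit); wire := none
  [3] align_heading on (inhibit); wire := none
  [4] seek_light on (inhibit); wire := none
  [5] phototaxis on (suppress); wire := (-1, 0)
  [6] halt off; pass (-1, 0)
  output (-1, 0)
tick 3:
  [0] grasp off; wire := none
  [1] explore_frontier on (suppress); wire := (-3, -2)
  [2] recharge on (inhibit); wire := none
  [3] align_heading on (inhibit); wire := none
  [4] seek_light on (inhibit); wire := none
  [5] phototaxis off; pass none
  [6] halt on (suppress); wire := (0, -3)
  output (0, -3)

none
0 -3
-1 0
0 -3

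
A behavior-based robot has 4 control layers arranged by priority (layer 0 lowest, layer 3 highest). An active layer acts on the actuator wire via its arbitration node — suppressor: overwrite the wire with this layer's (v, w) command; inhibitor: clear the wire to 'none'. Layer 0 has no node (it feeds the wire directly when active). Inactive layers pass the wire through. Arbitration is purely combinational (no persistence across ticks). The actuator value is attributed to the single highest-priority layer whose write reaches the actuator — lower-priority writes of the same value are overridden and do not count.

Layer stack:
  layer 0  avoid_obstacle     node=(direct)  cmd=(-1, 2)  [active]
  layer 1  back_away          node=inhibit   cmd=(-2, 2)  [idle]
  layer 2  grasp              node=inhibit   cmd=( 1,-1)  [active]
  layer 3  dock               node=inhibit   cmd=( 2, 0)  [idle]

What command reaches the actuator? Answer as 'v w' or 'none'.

layer 0 (avoid_obstacle) active — direct: (-1, 2)
layer 1 (back_away) idle — unchanged: (-1, 2)
layer 2 (grasp) active — inhibits: none
layer 3 (dock) idle — unchanged: none
→ actuator none

none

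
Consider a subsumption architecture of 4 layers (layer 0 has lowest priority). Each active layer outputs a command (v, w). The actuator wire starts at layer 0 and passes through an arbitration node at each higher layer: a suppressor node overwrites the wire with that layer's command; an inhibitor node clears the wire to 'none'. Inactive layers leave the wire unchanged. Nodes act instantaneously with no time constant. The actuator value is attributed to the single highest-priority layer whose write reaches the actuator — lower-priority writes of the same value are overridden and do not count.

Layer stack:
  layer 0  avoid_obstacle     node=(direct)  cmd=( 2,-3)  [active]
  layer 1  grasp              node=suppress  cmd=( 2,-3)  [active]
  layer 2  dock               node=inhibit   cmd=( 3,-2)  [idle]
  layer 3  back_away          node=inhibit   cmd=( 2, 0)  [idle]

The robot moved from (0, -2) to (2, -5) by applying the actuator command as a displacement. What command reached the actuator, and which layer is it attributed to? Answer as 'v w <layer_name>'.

2 -3 grasp

displacement = (2, -5) − (0, -2) = (2, -3)
[0] avoid_obstacle on; wire := (2, -3)
[1] grasp on (suppress); wire := (2, -3)
[2] dock off; pass (2, -3)
[3] back_away off; pass (2, -3)
output (2, -3) — from layer 1 (grasp)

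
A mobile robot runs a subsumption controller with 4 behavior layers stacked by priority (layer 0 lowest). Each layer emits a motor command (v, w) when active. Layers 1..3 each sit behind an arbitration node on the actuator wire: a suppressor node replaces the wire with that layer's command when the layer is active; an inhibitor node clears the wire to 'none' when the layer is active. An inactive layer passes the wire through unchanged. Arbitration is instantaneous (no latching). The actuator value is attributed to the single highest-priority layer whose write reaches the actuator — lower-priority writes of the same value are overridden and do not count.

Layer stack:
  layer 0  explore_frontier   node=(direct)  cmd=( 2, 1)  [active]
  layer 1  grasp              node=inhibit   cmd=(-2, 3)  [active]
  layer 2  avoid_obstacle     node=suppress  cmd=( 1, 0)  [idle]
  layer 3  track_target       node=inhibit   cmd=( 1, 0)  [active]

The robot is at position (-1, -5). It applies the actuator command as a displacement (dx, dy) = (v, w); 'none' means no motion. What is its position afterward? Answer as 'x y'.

-1 -5

L0 explore_frontier: active, feeds wire = (2, 1)
L1 grasp: active, inhibitor → wire = none
L2 avoid_obstacle: idle → wire stays none
L3 track_target: active, inhibitor → wire = none
actuator = none
position: (-1, -5) + none = (-1, -5)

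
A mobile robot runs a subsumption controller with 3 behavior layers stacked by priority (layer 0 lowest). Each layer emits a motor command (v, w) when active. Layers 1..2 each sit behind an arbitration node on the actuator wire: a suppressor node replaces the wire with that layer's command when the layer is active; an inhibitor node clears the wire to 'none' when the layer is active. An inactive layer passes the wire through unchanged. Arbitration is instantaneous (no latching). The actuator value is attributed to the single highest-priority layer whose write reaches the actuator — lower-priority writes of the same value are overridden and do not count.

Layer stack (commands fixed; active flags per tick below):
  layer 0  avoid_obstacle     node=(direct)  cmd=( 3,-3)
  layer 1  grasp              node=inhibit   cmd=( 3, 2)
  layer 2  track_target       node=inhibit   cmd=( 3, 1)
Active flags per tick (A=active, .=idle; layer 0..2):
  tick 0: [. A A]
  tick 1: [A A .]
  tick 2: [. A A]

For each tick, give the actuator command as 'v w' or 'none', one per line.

none
none
none

tick 0:
  [0] avoid_obstacle off; wire := none
  [1] grasp on (inhibit); wire := none
  [2] track_target on (inhibit); wire := none
  output none
tick 1:
  [0] avoid_obstacle on; wire := (3, -3)
  [1] grasp on (inhibit); wire := none
  [2] track_target off; pass none
  output none
tick 2:
  [0] avoid_obstacle off; wire := none
  [1] grasp on (inhibit); wire := none
  [2] track_target on (inhibit); wire := none
  output none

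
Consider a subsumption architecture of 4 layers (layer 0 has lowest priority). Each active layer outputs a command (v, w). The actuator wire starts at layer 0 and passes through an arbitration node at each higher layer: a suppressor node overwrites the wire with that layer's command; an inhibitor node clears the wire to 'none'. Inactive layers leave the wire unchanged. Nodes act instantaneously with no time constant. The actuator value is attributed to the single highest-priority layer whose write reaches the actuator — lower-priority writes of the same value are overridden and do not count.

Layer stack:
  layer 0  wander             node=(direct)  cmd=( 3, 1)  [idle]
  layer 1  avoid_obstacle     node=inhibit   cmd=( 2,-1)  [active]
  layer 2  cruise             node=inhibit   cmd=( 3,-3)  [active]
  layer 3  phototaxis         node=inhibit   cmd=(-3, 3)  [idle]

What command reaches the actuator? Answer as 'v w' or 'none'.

layer 0 (wander) idle — none
layer 1 (avoid_obstacle) active — inhibits: none
layer 2 (cruise) active — inhibits: none
layer 3 (phototaxis) idle — unchanged: none
→ actuator none

none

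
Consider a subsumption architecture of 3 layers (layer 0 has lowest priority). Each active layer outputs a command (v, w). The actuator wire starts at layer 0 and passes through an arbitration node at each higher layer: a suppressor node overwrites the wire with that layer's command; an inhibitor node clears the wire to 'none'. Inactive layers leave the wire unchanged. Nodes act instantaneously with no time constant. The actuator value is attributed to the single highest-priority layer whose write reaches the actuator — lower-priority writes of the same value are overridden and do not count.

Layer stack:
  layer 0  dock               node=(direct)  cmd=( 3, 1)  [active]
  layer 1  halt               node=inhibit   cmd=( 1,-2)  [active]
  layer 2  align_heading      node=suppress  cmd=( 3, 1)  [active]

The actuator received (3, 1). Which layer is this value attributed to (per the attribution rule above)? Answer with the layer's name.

[0] dock on; wire := (3, 1)
[1] halt on (inhibit); wire := none
[2] align_heading on (suppress); wire := (3, 1)
output (3, 1)
last writer: layer 2 = align_heading

align_heading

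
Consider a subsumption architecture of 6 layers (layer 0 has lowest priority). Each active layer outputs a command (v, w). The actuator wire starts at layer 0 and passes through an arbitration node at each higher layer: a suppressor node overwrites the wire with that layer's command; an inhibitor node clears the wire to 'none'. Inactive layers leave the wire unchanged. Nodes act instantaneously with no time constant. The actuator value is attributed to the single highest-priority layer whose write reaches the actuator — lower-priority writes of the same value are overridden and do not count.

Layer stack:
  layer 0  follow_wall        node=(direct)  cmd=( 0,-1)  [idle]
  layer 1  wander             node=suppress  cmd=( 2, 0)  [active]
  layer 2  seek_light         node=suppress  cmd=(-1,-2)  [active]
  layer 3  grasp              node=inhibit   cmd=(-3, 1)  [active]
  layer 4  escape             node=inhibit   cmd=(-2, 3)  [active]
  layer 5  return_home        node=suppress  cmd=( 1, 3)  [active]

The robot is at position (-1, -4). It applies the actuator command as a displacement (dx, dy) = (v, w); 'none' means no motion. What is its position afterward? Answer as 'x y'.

layer 0 (follow_wall) idle — none
layer 1 (wander) active — suppresses: (2, 0)
layer 2 (seek_light) active — suppresses: (-1, -2)
layer 3 (grasp) active — inhibits: none
layer 4 (escape) active — inhibits: none
layer 5 (return_home) active — suppresses: (1, 3)
→ actuator (1, 3)
position: (-1, -4) + (1, 3) = (0, -1)

0 -1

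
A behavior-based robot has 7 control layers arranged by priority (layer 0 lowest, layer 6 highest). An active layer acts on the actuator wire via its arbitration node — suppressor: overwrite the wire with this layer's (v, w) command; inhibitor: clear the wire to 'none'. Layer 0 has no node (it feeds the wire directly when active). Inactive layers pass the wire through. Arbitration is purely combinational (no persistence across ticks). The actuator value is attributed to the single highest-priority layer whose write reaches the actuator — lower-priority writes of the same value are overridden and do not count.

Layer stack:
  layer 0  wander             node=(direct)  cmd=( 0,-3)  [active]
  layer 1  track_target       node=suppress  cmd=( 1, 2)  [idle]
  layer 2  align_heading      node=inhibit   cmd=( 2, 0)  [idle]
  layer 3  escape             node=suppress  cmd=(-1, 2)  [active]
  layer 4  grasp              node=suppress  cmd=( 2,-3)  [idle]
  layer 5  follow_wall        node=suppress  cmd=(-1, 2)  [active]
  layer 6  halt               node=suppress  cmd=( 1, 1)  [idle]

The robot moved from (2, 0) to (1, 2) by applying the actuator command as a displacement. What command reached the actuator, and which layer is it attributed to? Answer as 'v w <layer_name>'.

-1 2 follow_wall

displacement = (1, 2) − (2, 0) = (-1, 2)
[0] wander on; wire := (0, -3)
[1] track_target off; pass (0, -3)
[2] align_heading off; pass (0, -3)
[3] escape on (suppress); wire := (-1, 2)
[4] grasp off; pass (-1, 2)
[5] follow_wall on (suppress); wire := (-1, 2)
[6] halt off; pass (-1, 2)
output (-1, 2) — from layer 5 (follow_wall)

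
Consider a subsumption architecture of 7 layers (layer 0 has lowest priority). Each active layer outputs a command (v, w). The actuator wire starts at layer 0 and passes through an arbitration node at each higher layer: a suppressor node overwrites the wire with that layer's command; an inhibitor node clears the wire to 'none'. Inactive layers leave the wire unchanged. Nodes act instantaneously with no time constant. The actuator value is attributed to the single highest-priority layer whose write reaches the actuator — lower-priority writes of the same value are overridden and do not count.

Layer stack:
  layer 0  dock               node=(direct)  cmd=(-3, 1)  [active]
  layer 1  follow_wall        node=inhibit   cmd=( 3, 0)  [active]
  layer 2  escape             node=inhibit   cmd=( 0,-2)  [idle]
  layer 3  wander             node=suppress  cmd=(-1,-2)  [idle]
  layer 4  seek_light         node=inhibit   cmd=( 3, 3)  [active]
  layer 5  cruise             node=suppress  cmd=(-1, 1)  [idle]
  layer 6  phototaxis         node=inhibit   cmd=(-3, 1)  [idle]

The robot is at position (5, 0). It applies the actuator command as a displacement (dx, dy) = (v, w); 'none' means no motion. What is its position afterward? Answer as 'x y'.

5 0

[0] dock on; wire := (-3, 1)
[1] follow_wall on (inhibit); wire := none
[2] escape off; pass none
[3] wander off; pass none
[4] seek_light on (inhibit); wire := none
[5] cruise off; pass none
[6] phototaxis off; pass none
output none
position: (5, 0) + none = (5, 0)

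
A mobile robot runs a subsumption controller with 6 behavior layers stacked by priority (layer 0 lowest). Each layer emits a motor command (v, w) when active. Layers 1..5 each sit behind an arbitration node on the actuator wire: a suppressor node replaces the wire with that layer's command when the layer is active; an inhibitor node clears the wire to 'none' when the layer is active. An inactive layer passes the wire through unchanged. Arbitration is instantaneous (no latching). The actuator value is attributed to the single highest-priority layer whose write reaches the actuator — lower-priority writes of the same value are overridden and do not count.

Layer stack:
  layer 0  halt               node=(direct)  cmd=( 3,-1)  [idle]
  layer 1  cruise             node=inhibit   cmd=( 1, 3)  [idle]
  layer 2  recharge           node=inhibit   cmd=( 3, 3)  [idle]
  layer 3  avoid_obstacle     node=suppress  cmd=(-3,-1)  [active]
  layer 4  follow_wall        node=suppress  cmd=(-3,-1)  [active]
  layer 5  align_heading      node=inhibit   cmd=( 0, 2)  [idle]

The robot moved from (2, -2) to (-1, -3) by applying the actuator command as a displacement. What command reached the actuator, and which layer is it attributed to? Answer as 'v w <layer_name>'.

displacement = (-1, -3) − (2, -2) = (-3, -1)
[0] halt off; wire := none
[1] cruise off; pass none
[2] recharge off; pass none
[3] avoid_obstacle on (suppress); wire := (-3, -1)
[4] follow_wall on (suppress); wire := (-3, -1)
[5] align_heading off; pass (-3, -1)
output (-3, -1) — from layer 4 (follow_wall)

-3 -1 follow_wall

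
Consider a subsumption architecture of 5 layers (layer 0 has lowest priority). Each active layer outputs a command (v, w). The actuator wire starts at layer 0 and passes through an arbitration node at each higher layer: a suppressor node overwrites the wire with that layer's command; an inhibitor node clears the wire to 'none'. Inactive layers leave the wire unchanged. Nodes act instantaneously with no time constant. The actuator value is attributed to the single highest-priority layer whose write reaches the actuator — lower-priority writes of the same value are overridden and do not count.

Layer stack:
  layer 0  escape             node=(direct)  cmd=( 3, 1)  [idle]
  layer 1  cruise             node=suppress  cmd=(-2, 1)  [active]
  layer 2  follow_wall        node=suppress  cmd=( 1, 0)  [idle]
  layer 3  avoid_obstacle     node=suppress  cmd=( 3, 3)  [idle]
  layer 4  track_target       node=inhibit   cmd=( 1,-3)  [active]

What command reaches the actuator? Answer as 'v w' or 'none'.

[0] escape off; wire := none
[1] cruise on (suppress); wire := (-2, 1)
[2] follow_wall off; pass (-2, 1)
[3] avoid_obstacle off; pass (-2, 1)
[4] track_target on (inhibit); wire := none
output none

none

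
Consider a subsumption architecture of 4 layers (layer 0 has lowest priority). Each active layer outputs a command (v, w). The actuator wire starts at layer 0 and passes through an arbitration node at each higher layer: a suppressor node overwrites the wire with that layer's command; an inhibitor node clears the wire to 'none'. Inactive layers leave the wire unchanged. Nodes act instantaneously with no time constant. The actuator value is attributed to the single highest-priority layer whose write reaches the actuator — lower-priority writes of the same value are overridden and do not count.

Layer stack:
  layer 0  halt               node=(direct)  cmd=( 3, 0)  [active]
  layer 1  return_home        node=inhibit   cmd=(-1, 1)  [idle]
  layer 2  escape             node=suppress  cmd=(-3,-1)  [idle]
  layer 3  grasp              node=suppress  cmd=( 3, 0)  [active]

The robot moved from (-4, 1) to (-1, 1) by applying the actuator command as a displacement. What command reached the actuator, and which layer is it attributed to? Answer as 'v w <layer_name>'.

3 0 grasp

displacement = (-1, 1) − (-4, 1) = (3, 0)
[0] halt on; wire := (3, 0)
[1] return_home off; pass (3, 0)
[2] escape off; pass (3, 0)
[3] grasp on (suppress); wire := (3, 0)
output (3, 0) — from layer 3 (grasp)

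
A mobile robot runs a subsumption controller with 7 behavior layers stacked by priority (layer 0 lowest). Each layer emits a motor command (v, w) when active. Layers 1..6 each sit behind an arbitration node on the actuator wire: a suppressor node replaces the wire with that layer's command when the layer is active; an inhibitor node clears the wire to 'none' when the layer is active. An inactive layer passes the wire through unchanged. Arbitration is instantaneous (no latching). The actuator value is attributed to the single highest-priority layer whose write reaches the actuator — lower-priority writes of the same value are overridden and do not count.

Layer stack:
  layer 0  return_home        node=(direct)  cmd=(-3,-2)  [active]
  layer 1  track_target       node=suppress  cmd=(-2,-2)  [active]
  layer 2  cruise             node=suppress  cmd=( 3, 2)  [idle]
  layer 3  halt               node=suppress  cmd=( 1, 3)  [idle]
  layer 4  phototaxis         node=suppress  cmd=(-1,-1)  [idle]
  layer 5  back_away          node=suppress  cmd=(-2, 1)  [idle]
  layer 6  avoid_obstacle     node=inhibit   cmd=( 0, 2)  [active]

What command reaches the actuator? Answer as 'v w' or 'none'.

layer 0 (return_home) active — direct: (-3, -2)
layer 1 (track_target) active — suppresses: (-2, -2)
layer 2 (cruise) idle — unchanged: (-2, -2)
layer 3 (halt) idle — unchanged: (-2, -2)
layer 4 (phototaxis) idle — unchanged: (-2, -2)
layer 5 (back_away) idle — unchanged: (-2, -2)
layer 6 (avoid_obstacle) active — inhibits: none
→ actuator none

none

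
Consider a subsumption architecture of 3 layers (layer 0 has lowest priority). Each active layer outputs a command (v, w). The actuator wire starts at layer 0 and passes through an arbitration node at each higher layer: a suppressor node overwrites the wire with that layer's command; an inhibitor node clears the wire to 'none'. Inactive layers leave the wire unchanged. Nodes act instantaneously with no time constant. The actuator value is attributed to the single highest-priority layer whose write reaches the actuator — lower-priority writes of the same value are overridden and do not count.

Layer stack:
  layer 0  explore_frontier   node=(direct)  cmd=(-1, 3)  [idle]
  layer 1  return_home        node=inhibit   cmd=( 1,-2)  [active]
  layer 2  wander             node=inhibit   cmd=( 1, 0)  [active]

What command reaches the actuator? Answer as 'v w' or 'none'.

none

[0] explore_frontier off; wire := none
[1] return_home on (inhibit); wire := none
[2] wander on (inhibit); wire := none
output none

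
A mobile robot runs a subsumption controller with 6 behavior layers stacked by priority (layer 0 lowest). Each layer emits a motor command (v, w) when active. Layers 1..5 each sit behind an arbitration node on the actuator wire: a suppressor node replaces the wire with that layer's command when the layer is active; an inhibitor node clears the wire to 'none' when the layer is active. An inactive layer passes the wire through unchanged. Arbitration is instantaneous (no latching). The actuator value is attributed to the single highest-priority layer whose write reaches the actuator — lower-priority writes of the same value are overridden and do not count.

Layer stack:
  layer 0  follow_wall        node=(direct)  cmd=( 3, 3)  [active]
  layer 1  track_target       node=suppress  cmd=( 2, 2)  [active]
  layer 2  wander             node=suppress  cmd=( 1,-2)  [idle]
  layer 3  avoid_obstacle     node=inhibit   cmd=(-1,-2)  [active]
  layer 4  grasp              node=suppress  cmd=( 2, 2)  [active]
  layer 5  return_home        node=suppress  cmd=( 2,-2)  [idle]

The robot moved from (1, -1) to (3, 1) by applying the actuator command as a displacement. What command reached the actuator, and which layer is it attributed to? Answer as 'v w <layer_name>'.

displacement = (3, 1) − (1, -1) = (2, 2)
L0 follow_wall: active, feeds wire = (3, 3)
L1 track_target: active, suppressor → wire = (2, 2)
L2 wander: idle → wire stays (2, 2)
L3 avoid_obstacle: active, inhibitor → wire = none
L4 grasp: active, suppressor → wire = (2, 2)
L5 return_home: idle → wire stays (2, 2)
actuator = (2, 2) — from layer 4 (grasp)

2 2 grasp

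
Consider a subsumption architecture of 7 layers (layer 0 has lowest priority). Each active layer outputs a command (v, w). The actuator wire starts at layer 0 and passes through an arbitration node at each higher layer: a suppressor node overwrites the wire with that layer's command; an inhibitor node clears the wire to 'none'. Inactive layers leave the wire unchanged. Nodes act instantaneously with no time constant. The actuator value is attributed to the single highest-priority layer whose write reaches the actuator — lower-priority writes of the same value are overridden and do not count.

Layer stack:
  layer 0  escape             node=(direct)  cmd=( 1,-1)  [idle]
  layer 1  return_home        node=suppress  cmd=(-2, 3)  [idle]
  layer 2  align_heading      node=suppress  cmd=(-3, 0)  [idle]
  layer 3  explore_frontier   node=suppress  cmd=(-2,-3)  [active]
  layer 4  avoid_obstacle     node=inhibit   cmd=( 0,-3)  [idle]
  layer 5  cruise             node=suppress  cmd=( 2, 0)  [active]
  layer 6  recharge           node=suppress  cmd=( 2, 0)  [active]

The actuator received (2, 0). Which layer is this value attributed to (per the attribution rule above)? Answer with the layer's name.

recharge

L0 escape: idle → wire = none
L1 return_home: idle → wire stays none
L2 align_heading: idle → wire stays none
L3 explore_frontier: active, suppressor → wire = (-2, -3)
L4 avoid_obstacle: idle → wire stays (-2, -3)
L5 cruise: active, suppressor → wire = (2, 0)
L6 recharge: active, suppressor → wire = (2, 0)
actuator = (2, 0)
last writer: layer 6 = recharge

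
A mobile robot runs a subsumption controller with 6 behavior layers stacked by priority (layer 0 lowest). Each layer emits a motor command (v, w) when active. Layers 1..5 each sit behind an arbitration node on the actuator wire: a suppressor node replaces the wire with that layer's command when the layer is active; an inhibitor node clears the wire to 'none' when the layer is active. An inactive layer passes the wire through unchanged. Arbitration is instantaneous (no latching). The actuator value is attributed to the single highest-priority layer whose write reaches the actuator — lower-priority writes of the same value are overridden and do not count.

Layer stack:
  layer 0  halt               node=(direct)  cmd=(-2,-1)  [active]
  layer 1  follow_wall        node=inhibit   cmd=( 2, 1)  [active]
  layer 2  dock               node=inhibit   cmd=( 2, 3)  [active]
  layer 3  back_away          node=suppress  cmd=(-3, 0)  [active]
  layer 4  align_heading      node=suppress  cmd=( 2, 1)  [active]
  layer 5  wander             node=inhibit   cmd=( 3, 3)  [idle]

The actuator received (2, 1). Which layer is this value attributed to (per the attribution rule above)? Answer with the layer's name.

[0] halt on; wire := (-2, -1)
[1] follow_wall on (inhibit); wire := none
[2] dock on (inhibit); wire := none
[3] back_away on (suppress); wire := (-3, 0)
[4] align_heading on (suppress); wire := (2, 1)
[5] wander off; pass (2, 1)
output (2, 1)
last writer: layer 4 = align_heading

align_heading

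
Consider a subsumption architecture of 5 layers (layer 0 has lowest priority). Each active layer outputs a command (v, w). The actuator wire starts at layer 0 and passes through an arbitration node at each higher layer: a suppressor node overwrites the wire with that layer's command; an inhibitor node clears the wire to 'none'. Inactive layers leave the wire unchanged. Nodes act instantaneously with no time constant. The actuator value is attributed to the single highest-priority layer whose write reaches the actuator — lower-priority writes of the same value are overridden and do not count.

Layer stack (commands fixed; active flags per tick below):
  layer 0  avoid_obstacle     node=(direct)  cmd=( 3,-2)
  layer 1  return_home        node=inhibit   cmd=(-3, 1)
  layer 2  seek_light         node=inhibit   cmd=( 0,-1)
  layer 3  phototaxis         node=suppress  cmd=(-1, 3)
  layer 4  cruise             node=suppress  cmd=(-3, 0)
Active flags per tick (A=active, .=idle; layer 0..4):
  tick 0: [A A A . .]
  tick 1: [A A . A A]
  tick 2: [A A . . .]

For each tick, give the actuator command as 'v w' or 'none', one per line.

none
-3 0
none

tick 0:
  [0] avoid_obstacle on; wire := (3, -2)
  [1] return_home on (inhibit); wire := none
  [2] seek_light on (inhibit); wire := none
  [3] phototaxis off; pass none
  [4] cruise off; pass none
  output none
tick 1:
  [0] avoid_obstacle on; wire := (3, -2)
  [1] return_home on (inhibit); wire := none
  [2] seek_light off; pass none
  [3] phototaxis on (suppress); wire := (-1, 3)
  [4] cruise on (suppress); wire := (-3, 0)
  output (-3, 0)
tick 2:
  [0] avoid_obstacle on; wire := (3, -2)
  [1] return_home on (inhibit); wire := none
  [2] seek_light off; pass none
  [3] phototaxis off; pass none
  [4] cruise off; pass none
  output none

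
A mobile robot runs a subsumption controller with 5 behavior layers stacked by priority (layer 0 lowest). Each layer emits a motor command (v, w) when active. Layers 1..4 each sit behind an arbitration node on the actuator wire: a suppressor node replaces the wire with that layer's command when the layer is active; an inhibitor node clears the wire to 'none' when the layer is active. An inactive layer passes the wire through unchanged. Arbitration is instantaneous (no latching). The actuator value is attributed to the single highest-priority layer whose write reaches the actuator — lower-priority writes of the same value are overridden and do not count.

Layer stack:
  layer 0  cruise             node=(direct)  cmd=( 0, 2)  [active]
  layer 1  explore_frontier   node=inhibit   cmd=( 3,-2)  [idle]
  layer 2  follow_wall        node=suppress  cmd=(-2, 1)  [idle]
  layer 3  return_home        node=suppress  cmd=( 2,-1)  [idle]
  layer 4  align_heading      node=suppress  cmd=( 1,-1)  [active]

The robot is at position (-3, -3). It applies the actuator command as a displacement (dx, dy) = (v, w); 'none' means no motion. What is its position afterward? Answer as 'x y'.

L0 cruise: active, feeds wire = (0, 2)
L1 explore_frontier: idle → wire stays (0, 2)
L2 follow_wall: idle → wire stays (0, 2)
L3 return_home: idle → wire stays (0, 2)
L4 align_heading: active, suppressor → wire = (1, -1)
actuator = (1, -1)
position: (-3, -3) + (1, -1) = (-2, -4)

-2 -4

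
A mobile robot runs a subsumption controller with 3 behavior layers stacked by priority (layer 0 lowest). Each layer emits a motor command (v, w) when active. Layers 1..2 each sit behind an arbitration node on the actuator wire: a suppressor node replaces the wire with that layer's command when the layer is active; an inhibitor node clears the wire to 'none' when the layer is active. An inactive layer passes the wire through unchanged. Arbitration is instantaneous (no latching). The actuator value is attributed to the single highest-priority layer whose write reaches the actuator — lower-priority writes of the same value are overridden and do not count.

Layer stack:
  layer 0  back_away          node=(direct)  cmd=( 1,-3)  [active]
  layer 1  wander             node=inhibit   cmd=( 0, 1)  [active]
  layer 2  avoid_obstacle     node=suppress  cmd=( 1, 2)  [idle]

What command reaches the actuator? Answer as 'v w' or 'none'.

none

layer 0 (back_away) active — direct: (1, -3)
layer 1 (wander) active — inhibits: none
layer 2 (avoid_obstacle) idle — unchanged: none
→ actuator none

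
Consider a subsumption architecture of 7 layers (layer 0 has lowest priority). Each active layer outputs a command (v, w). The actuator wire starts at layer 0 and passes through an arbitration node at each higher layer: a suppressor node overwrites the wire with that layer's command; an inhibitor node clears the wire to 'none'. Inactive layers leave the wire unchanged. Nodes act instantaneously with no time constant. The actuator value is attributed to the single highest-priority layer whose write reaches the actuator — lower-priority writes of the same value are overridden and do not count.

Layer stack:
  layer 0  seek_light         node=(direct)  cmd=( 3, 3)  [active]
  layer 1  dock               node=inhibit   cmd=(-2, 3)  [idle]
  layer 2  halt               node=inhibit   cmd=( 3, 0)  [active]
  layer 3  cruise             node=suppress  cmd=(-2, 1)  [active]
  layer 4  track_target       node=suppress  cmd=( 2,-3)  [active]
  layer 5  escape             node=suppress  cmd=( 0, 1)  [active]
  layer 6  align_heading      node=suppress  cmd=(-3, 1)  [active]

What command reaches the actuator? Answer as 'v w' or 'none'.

layer 0 (seek_light) active — direct: (3, 3)
layer 1 (dock) idle — unchanged: (3, 3)
layer 2 (halt) active — inhibits: none
layer 3 (cruise) active — suppresses: (-2, 1)
layer 4 (track_target) active — suppresses: (2, -3)
layer 5 (escape) active — suppresses: (0, 1)
layer 6 (align_heading) active — suppresses: (-3, 1)
→ actuator (-3, 1)

-3 1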